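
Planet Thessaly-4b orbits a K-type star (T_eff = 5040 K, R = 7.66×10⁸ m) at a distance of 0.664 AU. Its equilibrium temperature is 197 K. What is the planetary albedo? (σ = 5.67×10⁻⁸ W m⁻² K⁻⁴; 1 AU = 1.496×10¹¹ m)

d = 0.664 AU = 9.93×10¹⁰ m.
L = 4πR_⋆²σT_⋆⁴ = 4π(7.66×10⁸)² × 5.67×10⁻⁸ × (5040)⁴ = 2.70×10²⁶ W.
S = L/(4πd²) = 2180 W m⁻².
From T_eq⁴ = S(1−A)/(4σ): 1−A = 4σT_eq⁴/S.
1−A = 4 × 5.67×10⁻⁸ × (197)⁴ / 2180 = 0.157.

A ≈ 0.84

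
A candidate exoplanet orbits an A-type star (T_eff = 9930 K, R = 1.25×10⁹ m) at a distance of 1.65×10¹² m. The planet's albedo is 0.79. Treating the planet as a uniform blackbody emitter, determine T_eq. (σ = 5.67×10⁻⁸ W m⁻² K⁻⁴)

L = 4πR_⋆²σT_⋆⁴ = 4π(1.25×10⁹)² × 5.67×10⁻⁸ × (9930)⁴ = 1.08×10²⁸ W.
S = L/(4πd²) = 316 W m⁻².
Energy balance: absorbed = emitted ⇒ πR²·S(1−A) = 4πR²·σT_eq⁴, so T_eq⁴ = S(1−A)/(4σ).
T_eq = [316 × 0.21 / (4 × 5.67×10⁻⁸)]^(1/4) = (2.93×10⁸)^(1/4) = 131 K.

T_eq ≈ 131 K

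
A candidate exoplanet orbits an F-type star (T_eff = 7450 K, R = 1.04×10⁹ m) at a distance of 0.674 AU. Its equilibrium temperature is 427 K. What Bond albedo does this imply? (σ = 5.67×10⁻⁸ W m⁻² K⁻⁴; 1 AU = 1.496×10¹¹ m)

A ≈ 0.59

d = 0.674 AU = 1.01×10¹¹ m.
L = 4πR_⋆²σT_⋆⁴ = 4π(1.04×10⁹)² × 5.67×10⁻⁸ × (7450)⁴ = 2.37×10²⁷ W.
S = L/(4πd²) = 1.86×10⁴ W m⁻².
From T_eq⁴ = S(1−A)/(4σ): 1−A = 4σT_eq⁴/S.
1−A = 4 × 5.67×10⁻⁸ × (427)⁴ / 1.86×10⁴ = 0.406.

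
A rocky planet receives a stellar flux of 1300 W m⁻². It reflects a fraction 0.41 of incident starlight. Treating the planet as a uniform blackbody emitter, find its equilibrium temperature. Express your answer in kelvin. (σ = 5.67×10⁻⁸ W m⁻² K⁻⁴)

Energy balance: absorbed = emitted ⇒ πR²·S(1−A) = 4πR²·σT_eq⁴, so T_eq⁴ = S(1−A)/(4σ).
T_eq = [1300 × 0.59 / (4 × 5.67×10⁻⁸)]^(1/4) = (3.38×10⁹)^(1/4) = 241 K.

T_eq ≈ 241 K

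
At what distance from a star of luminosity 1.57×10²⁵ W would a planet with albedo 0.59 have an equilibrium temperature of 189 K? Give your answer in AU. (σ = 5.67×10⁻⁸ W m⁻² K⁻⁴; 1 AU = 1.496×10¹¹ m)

d ≈ 0.281 AU

From T_eq⁴ = L(1−A)/(16πσd²): d = √[L(1−A)/(16πσT_eq⁴)].
d = √[1.57×10²⁵ × 0.41 / (16π × 5.67×10⁻⁸ × (189)⁴)] = 4.21×10¹⁰ m = 0.281 AU.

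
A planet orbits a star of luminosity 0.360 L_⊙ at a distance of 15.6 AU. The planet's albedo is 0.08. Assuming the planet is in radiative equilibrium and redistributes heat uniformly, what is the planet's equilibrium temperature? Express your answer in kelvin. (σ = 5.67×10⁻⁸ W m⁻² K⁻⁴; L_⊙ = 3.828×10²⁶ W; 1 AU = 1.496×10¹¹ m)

T_eq ≈ 53.5 K

d = 15.6 AU = 2.33×10¹² m.
L = 0.360 × 3.828×10²⁶ = 1.38×10²⁶ W.
Flux: S = L/(4πd²) = 1.38×10²⁶/(4π×(2.33×10¹²)²) = 2.01 W m⁻².
Energy balance: absorbed = emitted ⇒ πR²·S(1−A) = 4πR²·σT_eq⁴, so T_eq⁴ = S(1−A)/(4σ).
T_eq = [2.01 × 0.92 / (4 × 5.67×10⁻⁸)]^(1/4) = (8.17×10⁶)^(1/4) = 53.5 K.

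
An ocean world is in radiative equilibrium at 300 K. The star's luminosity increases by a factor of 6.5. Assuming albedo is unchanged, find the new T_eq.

T_eq ≈ 479 K

T_eq ∝ L^(1/4) · d^(−1/2).
T′ = 300 × 6.5^(1/4) = 479 K.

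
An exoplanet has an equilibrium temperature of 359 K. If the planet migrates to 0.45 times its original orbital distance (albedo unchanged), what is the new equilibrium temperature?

T_eq ≈ 535 K

T_eq ∝ L^(1/4) · d^(−1/2).
T′ = 359 / 0.45^(1/2) = 535 K.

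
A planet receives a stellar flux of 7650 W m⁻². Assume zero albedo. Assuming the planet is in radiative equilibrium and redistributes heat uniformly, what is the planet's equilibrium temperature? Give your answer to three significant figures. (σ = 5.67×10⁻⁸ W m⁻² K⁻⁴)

T_eq ≈ 429 K

Energy balance: absorbed = emitted ⇒ πR²·S(1−A) = 4πR²·σT_eq⁴, so T_eq⁴ = S(1−A)/(4σ).
T_eq = [7650 × 1.00 / (4 × 5.67×10⁻⁸)]^(1/4) = (3.37×10¹⁰)^(1/4) = 429 K.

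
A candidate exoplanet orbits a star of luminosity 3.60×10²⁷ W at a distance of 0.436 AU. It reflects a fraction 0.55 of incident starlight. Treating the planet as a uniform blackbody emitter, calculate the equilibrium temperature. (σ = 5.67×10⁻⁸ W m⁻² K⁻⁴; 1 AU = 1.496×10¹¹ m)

d = 0.436 AU = 6.52×10¹⁰ m.
Flux: S = L/(4πd²) = 3.60×10²⁷/(4π×(6.52×10¹⁰)²) = 6.73×10⁴ W m⁻².
Energy balance: absorbed = emitted ⇒ πR²·S(1−A) = 4πR²·σT_eq⁴, so T_eq⁴ = S(1−A)/(4σ).
T_eq = [6.73×10⁴ × 0.45 / (4 × 5.67×10⁻⁸)]^(1/4) = (1.34×10¹¹)^(1/4) = 605 K.

T_eq ≈ 605 K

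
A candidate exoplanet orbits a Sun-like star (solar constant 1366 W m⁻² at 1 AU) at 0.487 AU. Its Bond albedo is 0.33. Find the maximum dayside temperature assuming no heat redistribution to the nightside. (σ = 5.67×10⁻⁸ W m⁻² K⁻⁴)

Flux at 0.487 AU: S = 1366/0.487² = 5760 W m⁻².
With no redistribution each surface element balances locally: S(1−A) = σT⁴.
T = [5760 × 0.67 / 5.67×10⁻⁸]^(1/4) = (6.81×10¹⁰)^(1/4) = 511 K.

T_ss ≈ 511 K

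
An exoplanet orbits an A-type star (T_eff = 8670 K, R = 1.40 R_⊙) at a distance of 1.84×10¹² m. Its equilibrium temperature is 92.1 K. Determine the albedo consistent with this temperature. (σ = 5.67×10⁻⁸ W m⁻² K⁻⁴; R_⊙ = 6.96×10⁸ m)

A ≈ 0.82

R_⋆ = 1.40 × 6.96×10⁸ = 9.74×10⁸ m.
L = 4πR_⋆²σT_⋆⁴ = 4π(9.74×10⁸)² × 5.67×10⁻⁸ × (8670)⁴ = 3.82×10²⁷ W.
S = L/(4πd²) = 89.8 W m⁻².
From T_eq⁴ = S(1−A)/(4σ): 1−A = 4σT_eq⁴/S.
1−A = 4 × 5.67×10⁻⁸ × (92.1)⁴ / 89.8 = 0.182.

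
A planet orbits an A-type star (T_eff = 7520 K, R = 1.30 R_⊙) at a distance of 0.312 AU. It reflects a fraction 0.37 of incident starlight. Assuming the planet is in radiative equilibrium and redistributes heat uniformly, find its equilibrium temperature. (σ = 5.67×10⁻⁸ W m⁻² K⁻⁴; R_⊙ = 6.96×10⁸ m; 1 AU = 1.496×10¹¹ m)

T_eq ≈ 660 K

R_⋆ = 1.30 × 6.96×10⁸ = 9.05×10⁸ m.
d = 0.312 AU = 4.67×10¹⁰ m.
L = 4πR_⋆²σT_⋆⁴ = 4π(9.05×10⁸)² × 5.67×10⁻⁸ × (7520)⁴ = 1.87×10²⁷ W.
S = L/(4πd²) = 6.81×10⁴ W m⁻².
Energy balance: absorbed = emitted ⇒ πR²·S(1−A) = 4πR²·σT_eq⁴, so T_eq⁴ = S(1−A)/(4σ).
T_eq = [6.81×10⁴ × 0.63 / (4 × 5.67×10⁻⁸)]^(1/4) = (1.89×10¹¹)^(1/4) = 660 K.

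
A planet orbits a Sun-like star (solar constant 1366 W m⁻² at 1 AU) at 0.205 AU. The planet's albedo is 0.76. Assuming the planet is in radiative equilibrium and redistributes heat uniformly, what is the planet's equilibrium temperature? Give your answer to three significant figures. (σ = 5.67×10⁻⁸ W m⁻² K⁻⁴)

Flux at 0.205 AU: S = 1366/0.205² = 3.25×10⁴ W m⁻².
Energy balance: absorbed = emitted ⇒ πR²·S(1−A) = 4πR²·σT_eq⁴, so T_eq⁴ = S(1−A)/(4σ).
T_eq = [3.25×10⁴ × 0.24 / (4 × 5.67×10⁻⁸)]^(1/4) = (3.44×10¹⁰)^(1/4) = 431 K.

T_eq ≈ 431 K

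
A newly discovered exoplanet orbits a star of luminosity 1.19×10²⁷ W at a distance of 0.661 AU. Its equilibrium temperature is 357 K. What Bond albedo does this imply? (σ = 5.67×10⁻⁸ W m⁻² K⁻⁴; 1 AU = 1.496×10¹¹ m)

d = 0.661 AU = 9.89×10¹⁰ m.
Flux: S = L/(4πd²) = 1.19×10²⁷/(4π×(9.89×10¹⁰)²) = 9680 W m⁻².
From T_eq⁴ = S(1−A)/(4σ): 1−A = 4σT_eq⁴/S.
1−A = 4 × 5.67×10⁻⁸ × (357)⁴ / 9680 = 0.380.

A ≈ 0.62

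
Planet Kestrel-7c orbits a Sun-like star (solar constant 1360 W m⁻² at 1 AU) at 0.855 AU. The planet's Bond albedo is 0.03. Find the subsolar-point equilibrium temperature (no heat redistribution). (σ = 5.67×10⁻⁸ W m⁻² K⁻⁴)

T_ss ≈ 422 K

Flux at 0.855 AU: S = 1360/0.855² = 1860 W m⁻².
At the subsolar point the surface absorbs S(1−A) and emits σT⁴ per unit area — no factor of 4, since only the local patch is in balance.
T = [1860 × 0.97 / 5.67×10⁻⁸]^(1/4) = (3.18×10¹⁰)^(1/4) = 422 K.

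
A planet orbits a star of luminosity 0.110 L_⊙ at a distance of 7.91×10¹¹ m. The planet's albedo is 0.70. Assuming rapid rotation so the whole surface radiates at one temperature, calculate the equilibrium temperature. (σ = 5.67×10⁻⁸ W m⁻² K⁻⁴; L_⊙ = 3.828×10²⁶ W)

L = 0.110 × 3.828×10²⁶ = 4.21×10²⁵ W.
Flux: S = L/(4πd²) = 4.21×10²⁵/(4π×(7.91×10¹¹)²) = 5.36 W m⁻².
Energy balance: absorbed = emitted ⇒ πR²·S(1−A) = 4πR²·σT_eq⁴, so T_eq⁴ = S(1−A)/(4σ).
T_eq = [5.36 × 0.30 / (4 × 5.67×10⁻⁸)]^(1/4) = (7.08×10⁶)^(1/4) = 51.6 K.

T_eq ≈ 51.6 K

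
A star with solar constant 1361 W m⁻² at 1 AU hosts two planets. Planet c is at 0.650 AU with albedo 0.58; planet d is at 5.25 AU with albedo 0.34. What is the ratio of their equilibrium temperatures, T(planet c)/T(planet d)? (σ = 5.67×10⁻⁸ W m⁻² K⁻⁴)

T_eq = [S₀(1−A)/(4σd²)]^(1/4), so T ∝ (1−A)^(1/4) / √d.
T₁ = [1361×0.42/(4×5.67×10⁻⁸×0.650²)]^(1/4) = 277.91 K.
T₂ = [1361×0.66/(4×5.67×10⁻⁸×5.25²)]^(1/4) = 109.49 K.

T₁/T₂ ≈ 2.538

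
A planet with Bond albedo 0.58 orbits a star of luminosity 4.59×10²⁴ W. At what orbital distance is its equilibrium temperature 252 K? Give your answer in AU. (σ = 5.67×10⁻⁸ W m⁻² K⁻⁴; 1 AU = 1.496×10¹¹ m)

From T_eq⁴ = L(1−A)/(16πσd²): d = √[L(1−A)/(16πσT_eq⁴)].
d = √[4.59×10²⁴ × 0.42 / (16π × 5.67×10⁻⁸ × (252)⁴)] = 1.30×10¹⁰ m = 0.0866 AU.

d ≈ 0.0866 AU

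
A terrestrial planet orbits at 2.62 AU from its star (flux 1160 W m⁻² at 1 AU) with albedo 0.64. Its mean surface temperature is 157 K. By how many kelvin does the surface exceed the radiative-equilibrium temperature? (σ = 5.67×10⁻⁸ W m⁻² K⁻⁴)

ΔT ≈ 29.0 K

S = 1160/2.62² = 169.0 W m⁻².
T_eq = [S(1−A)/(4σ)]^(1/4) = [169.0×0.36/(4×5.67×10⁻⁸)]^(1/4) = 128.0 K.
ΔT = T_surf − T_eq = 157 − 128.0.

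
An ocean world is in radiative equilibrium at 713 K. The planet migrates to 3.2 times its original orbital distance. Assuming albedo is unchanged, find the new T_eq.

T_eq ∝ L^(1/4) · d^(−1/2).
T′ = 713 / 3.2^(1/2) = 399 K.

T_eq ≈ 399 K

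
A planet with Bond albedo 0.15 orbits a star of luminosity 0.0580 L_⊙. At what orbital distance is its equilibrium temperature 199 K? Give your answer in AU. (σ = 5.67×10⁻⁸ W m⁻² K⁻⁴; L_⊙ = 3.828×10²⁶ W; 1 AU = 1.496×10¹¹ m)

d ≈ 0.434 AU

L = 0.0580 × 3.828×10²⁶ = 2.22×10²⁵ W.
From T_eq⁴ = L(1−A)/(16πσd²): d = √[L(1−A)/(16πσT_eq⁴)].
d = √[2.22×10²⁵ × 0.85 / (16π × 5.67×10⁻⁸ × (199)⁴)] = 6.50×10¹⁰ m = 0.434 AU.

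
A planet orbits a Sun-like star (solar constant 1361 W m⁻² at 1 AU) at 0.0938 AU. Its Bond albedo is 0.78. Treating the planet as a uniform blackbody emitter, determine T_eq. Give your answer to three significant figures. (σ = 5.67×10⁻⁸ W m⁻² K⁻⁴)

T_eq ≈ 622 K

Flux at 0.0938 AU: S = 1361/0.0938² = 1.55×10⁵ W m⁻².
Energy balance: absorbed = emitted ⇒ πR²·S(1−A) = 4πR²·σT_eq⁴, so T_eq⁴ = S(1−A)/(4σ).
T_eq = [1.55×10⁵ × 0.22 / (4 × 5.67×10⁻⁸)]^(1/4) = (1.50×10¹¹)^(1/4) = 622 K.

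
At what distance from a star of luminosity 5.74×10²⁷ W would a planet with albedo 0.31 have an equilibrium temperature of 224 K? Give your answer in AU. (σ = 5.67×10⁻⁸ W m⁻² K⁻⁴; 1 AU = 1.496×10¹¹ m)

From T_eq⁴ = L(1−A)/(16πσd²): d = √[L(1−A)/(16πσT_eq⁴)].
d = √[5.74×10²⁷ × 0.69 / (16π × 5.67×10⁻⁸ × (224)⁴)] = 7.43×10¹¹ m = 4.97 AU.

d ≈ 4.97 AU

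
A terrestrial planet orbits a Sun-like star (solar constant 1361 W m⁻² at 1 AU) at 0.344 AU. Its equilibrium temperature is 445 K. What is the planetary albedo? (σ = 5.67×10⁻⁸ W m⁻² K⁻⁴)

A ≈ 0.23

Flux at 0.344 AU: S = 1361/0.344² = 1.15×10⁴ W m⁻².
From T_eq⁴ = S(1−A)/(4σ): 1−A = 4σT_eq⁴/S.
1−A = 4 × 5.67×10⁻⁸ × (445)⁴ / 1.15×10⁴ = 0.773.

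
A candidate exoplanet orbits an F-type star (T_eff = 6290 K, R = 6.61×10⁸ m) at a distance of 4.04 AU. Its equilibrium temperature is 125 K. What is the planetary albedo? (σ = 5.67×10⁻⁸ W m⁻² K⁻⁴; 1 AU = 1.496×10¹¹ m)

d = 4.04 AU = 6.04×10¹¹ m.
L = 4πR_⋆²σT_⋆⁴ = 4π(6.61×10⁸)² × 5.67×10⁻⁸ × (6290)⁴ = 4.87×10²⁶ W.
S = L/(4πd²) = 106 W m⁻².
From T_eq⁴ = S(1−A)/(4σ): 1−A = 4σT_eq⁴/S.
1−A = 4 × 5.67×10⁻⁸ × (125)⁴ / 106 = 0.522.

A ≈ 0.48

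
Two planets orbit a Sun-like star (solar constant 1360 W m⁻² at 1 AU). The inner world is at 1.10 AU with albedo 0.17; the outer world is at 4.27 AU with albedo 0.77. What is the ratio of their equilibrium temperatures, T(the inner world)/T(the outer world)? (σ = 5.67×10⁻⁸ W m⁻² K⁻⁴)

T_eq = [S₀(1−A)/(4σd²)]^(1/4), so T ∝ (1−A)^(1/4) / √d.
T₁ = [1360×0.83/(4×5.67×10⁻⁸×1.10²)]^(1/4) = 253.25 K.
T₂ = [1360×0.23/(4×5.67×10⁻⁸×4.27²)]^(1/4) = 93.26 K.

T₁/T₂ ≈ 2.716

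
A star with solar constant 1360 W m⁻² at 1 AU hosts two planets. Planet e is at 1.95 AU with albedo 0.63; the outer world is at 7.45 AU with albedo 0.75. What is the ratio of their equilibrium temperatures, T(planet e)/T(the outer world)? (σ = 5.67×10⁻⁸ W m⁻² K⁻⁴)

T₁/T₂ ≈ 2.156

T_eq = [S₀(1−A)/(4σd²)]^(1/4), so T ∝ (1−A)^(1/4) / √d.
T₁ = [1360×0.37/(4×5.67×10⁻⁸×1.95²)]^(1/4) = 155.42 K.
T₂ = [1360×0.25/(4×5.67×10⁻⁸×7.45²)]^(1/4) = 72.09 K.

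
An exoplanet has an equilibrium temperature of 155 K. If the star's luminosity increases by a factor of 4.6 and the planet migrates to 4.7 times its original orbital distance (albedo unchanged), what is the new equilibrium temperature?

T_eq ∝ L^(1/4) · d^(−1/2).
T′ = 155 × 4.6^(1/4) / 4.7^(1/2) = 105 K.

T_eq ≈ 105 K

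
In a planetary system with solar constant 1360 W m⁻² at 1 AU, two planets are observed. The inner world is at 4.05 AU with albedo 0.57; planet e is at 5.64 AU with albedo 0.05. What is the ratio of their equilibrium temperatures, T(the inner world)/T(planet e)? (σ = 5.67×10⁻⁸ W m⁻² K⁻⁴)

T₁/T₂ ≈ 0.968

T_eq = [S₀(1−A)/(4σd²)]^(1/4), so T ∝ (1−A)^(1/4) / √d.
T₁ = [1360×0.43/(4×5.67×10⁻⁸×4.05²)]^(1/4) = 111.97 K.
T₂ = [1360×0.95/(4×5.67×10⁻⁸×5.64²)]^(1/4) = 115.68 K.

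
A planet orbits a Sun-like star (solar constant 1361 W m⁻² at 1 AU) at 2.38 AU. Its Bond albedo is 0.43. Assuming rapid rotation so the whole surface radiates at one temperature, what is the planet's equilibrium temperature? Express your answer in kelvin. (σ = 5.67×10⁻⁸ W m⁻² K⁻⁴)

T_eq ≈ 157 K

Flux at 2.38 AU: S = 1361/2.38² = 240 W m⁻².
Energy balance: absorbed = emitted ⇒ πR²·S(1−A) = 4πR²·σT_eq⁴, so T_eq⁴ = S(1−A)/(4σ).
T_eq = [240 × 0.57 / (4 × 5.67×10⁻⁸)]^(1/4) = (6.04×10⁸)^(1/4) = 157 K.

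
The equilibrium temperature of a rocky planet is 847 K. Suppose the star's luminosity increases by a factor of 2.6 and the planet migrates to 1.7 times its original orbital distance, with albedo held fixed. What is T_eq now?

T_eq ∝ L^(1/4) · d^(−1/2).
T′ = 847 × 2.6^(1/4) / 1.7^(1/2) = 825 K.

T_eq ≈ 825 K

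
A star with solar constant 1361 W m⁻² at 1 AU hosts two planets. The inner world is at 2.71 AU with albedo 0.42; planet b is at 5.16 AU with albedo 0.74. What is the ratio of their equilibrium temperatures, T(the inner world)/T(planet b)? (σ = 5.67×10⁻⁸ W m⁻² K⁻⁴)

T₁/T₂ ≈ 1.686

T_eq = [S₀(1−A)/(4σd²)]^(1/4), so T ∝ (1−A)^(1/4) / √d.
T₁ = [1361×0.58/(4×5.67×10⁻⁸×2.71²)]^(1/4) = 147.55 K.
T₂ = [1361×0.26/(4×5.67×10⁻⁸×5.16²)]^(1/4) = 87.49 K.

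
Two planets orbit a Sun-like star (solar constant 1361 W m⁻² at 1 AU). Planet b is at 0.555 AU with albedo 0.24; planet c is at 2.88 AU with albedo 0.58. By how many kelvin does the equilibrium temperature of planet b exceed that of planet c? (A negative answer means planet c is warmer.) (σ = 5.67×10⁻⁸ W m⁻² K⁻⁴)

ΔT ≈ 216.8 K

T_eq = [S₀(1−A)/(4σd²)]^(1/4), so T ∝ (1−A)^(1/4) / √d.
T₁ = [1361×0.76/(4×5.67×10⁻⁸×0.555²)]^(1/4) = 348.83 K.
T₂ = [1361×0.42/(4×5.67×10⁻⁸×2.88²)]^(1/4) = 132.03 K.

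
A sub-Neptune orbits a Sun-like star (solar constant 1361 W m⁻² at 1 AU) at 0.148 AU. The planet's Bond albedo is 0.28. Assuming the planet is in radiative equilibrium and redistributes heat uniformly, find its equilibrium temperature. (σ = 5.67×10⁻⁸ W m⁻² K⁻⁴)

T_eq ≈ 666 K

Flux at 0.148 AU: S = 1361/0.148² = 6.21×10⁴ W m⁻².
Energy balance: absorbed = emitted ⇒ πR²·S(1−A) = 4πR²·σT_eq⁴, so T_eq⁴ = S(1−A)/(4σ).
T_eq = [6.21×10⁴ × 0.72 / (4 × 5.67×10⁻⁸)]^(1/4) = (1.97×10¹¹)^(1/4) = 666 K.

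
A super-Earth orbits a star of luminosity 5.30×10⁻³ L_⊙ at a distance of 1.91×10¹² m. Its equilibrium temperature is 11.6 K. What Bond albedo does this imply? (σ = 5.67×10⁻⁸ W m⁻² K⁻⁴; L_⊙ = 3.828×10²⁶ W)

A ≈ 0.91

L = 5.30×10⁻³ × 3.828×10²⁶ = 2.03×10²⁴ W.
Flux: S = L/(4πd²) = 2.03×10²⁴/(4π×(1.91×10¹²)²) = 0.0443 W m⁻².
From T_eq⁴ = S(1−A)/(4σ): 1−A = 4σT_eq⁴/S.
1−A = 4 × 5.67×10⁻⁸ × (11.6)⁴ / 0.0443 = 0.093.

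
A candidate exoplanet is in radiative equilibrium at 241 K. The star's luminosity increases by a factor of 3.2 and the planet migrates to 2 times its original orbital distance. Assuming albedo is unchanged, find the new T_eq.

T_eq ∝ L^(1/4) · d^(−1/2).
T′ = 241 × 3.2^(1/4) / 2^(1/2) = 228 K.

T_eq ≈ 228 K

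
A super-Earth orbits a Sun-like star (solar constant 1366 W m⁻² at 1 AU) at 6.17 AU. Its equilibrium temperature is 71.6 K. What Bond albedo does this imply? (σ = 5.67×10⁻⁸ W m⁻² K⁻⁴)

Flux at 6.17 AU: S = 1366/6.17² = 35.9 W m⁻².
From T_eq⁴ = S(1−A)/(4σ): 1−A = 4σT_eq⁴/S.
1−A = 4 × 5.67×10⁻⁸ × (71.6)⁴ / 35.9 = 0.166.

A ≈ 0.83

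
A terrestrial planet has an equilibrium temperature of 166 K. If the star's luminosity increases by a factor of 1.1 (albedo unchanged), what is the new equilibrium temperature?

T_eq ∝ L^(1/4) · d^(−1/2).
T′ = 166 × 1.1^(1/4) = 170 K.

T_eq ≈ 170 K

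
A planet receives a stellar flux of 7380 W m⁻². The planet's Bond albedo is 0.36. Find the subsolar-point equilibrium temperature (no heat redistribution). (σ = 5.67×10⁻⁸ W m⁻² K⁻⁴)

T_ss ≈ 537 K

At the subsolar point the surface absorbs S(1−A) and emits σT⁴ per unit area — no factor of 4, since only the local patch is in balance.
T = [7380 × 0.64 / 5.67×10⁻⁸]^(1/4) = (8.33×10¹⁰)^(1/4) = 537 K.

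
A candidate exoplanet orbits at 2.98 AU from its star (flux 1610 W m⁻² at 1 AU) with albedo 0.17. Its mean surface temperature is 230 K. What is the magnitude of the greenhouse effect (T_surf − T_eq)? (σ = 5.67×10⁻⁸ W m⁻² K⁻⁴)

S = 1610/2.98² = 181.3 W m⁻².
T_eq = [S(1−A)/(4σ)]^(1/4) = [181.3×0.83/(4×5.67×10⁻⁸)]^(1/4) = 160.5 K.
ΔT = T_surf − T_eq = 230 − 160.5.

ΔT ≈ 69.5 K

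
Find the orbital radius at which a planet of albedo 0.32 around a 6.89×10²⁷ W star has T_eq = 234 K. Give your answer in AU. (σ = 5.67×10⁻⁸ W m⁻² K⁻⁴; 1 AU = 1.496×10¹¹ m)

d ≈ 4.95 AU

From T_eq⁴ = L(1−A)/(16πσd²): d = √[L(1−A)/(16πσT_eq⁴)].
d = √[6.89×10²⁷ × 0.68 / (16π × 5.67×10⁻⁸ × (234)⁴)] = 7.40×10¹¹ m = 4.95 AU.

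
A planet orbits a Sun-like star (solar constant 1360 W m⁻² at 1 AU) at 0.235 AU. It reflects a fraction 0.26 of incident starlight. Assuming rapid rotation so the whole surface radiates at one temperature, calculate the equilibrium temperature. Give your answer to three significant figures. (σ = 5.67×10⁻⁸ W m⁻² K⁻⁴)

Flux at 0.235 AU: S = 1360/0.235² = 2.46×10⁴ W m⁻².
Energy balance: absorbed = emitted ⇒ πR²·S(1−A) = 4πR²·σT_eq⁴, so T_eq⁴ = S(1−A)/(4σ).
T_eq = [2.46×10⁴ × 0.74 / (4 × 5.67×10⁻⁸)]^(1/4) = (8.04×10¹⁰)^(1/4) = 532 K.

T_eq ≈ 532 K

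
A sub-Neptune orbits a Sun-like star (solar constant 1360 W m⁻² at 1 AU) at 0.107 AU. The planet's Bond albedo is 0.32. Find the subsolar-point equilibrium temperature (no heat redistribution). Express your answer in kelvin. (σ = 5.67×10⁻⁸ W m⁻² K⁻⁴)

Flux at 0.107 AU: S = 1360/0.107² = 1.19×10⁵ W m⁻².
At the subsolar point the surface absorbs S(1−A) and emits σT⁴ per unit area — no factor of 4, since only the local patch is in balance.
T = [1.19×10⁵ × 0.68 / 5.67×10⁻⁸]^(1/4) = (1.42×10¹²)^(1/4) = 1090 K.

T_ss ≈ 1090 K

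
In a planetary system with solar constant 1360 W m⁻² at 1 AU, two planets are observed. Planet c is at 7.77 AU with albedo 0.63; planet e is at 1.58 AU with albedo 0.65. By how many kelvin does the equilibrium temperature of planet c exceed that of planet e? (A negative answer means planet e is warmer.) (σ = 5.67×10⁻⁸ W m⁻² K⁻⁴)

ΔT ≈ -92.4 K

T_eq = [S₀(1−A)/(4σd²)]^(1/4), so T ∝ (1−A)^(1/4) / √d.
T₁ = [1360×0.37/(4×5.67×10⁻⁸×7.77²)]^(1/4) = 77.86 K.
T₂ = [1360×0.35/(4×5.67×10⁻⁸×1.58²)]^(1/4) = 170.28 K.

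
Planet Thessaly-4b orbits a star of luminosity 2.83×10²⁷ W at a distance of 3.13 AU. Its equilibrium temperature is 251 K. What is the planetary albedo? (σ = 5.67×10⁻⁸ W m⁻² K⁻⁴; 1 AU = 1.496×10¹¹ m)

A ≈ 0.12

d = 3.13 AU = 4.68×10¹¹ m.
Flux: S = L/(4πd²) = 2.83×10²⁷/(4π×(4.68×10¹¹)²) = 1030 W m⁻².
From T_eq⁴ = S(1−A)/(4σ): 1−A = 4σT_eq⁴/S.
1−A = 4 × 5.67×10⁻⁸ × (251)⁴ / 1030 = 0.876.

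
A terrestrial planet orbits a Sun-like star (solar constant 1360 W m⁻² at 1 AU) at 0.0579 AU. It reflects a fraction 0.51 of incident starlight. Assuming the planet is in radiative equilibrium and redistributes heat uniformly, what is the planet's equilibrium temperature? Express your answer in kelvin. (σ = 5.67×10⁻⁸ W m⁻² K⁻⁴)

Flux at 0.0579 AU: S = 1360/0.0579² = 4.06×10⁵ W m⁻².
Energy balance: absorbed = emitted ⇒ πR²·S(1−A) = 4πR²·σT_eq⁴, so T_eq⁴ = S(1−A)/(4σ).
T_eq = [4.06×10⁵ × 0.49 / (4 × 5.67×10⁻⁸)]^(1/4) = (8.76×10¹¹)^(1/4) = 968 K.

T_eq ≈ 968 K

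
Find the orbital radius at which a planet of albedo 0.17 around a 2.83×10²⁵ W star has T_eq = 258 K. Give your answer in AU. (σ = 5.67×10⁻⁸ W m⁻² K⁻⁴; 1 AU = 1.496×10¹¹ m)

d ≈ 0.288 AU

From T_eq⁴ = L(1−A)/(16πσd²): d = √[L(1−A)/(16πσT_eq⁴)].
d = √[2.83×10²⁵ × 0.83 / (16π × 5.67×10⁻⁸ × (258)⁴)] = 4.31×10¹⁰ m = 0.288 AU.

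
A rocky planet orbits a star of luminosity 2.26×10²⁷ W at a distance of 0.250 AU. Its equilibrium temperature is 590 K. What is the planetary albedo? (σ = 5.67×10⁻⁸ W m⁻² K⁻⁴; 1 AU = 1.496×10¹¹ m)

A ≈ 0.79

d = 0.250 AU = 3.74×10¹⁰ m.
Flux: S = L/(4πd²) = 2.26×10²⁷/(4π×(3.74×10¹⁰)²) = 1.29×10⁵ W m⁻².
From T_eq⁴ = S(1−A)/(4σ): 1−A = 4σT_eq⁴/S.
1−A = 4 × 5.67×10⁻⁸ × (590)⁴ / 1.29×10⁵ = 0.214.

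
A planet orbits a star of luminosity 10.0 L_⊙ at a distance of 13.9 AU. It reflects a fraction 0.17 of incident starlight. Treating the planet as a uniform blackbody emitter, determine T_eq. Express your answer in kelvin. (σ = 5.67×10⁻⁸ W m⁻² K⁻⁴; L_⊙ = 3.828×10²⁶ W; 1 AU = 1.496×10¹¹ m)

T_eq ≈ 127 K

d = 13.9 AU = 2.08×10¹² m.
L = 10.0 × 3.828×10²⁶ = 3.83×10²⁷ W.
Flux: S = L/(4πd²) = 3.83×10²⁷/(4π×(2.08×10¹²)²) = 70.4 W m⁻².
Energy balance: absorbed = emitted ⇒ πR²·S(1−A) = 4πR²·σT_eq⁴, so T_eq⁴ = S(1−A)/(4σ).
T_eq = [70.4 × 0.83 / (4 × 5.67×10⁻⁸)]^(1/4) = (2.58×10⁸)^(1/4) = 127 K.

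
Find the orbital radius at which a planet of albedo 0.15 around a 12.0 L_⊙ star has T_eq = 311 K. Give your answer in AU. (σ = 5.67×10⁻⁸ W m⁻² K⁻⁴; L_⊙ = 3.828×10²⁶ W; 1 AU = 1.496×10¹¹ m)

d ≈ 2.56 AU

L = 12.0 × 3.828×10²⁶ = 4.59×10²⁷ W.
From T_eq⁴ = L(1−A)/(16πσd²): d = √[L(1−A)/(16πσT_eq⁴)].
d = √[4.59×10²⁷ × 0.85 / (16π × 5.67×10⁻⁸ × (311)⁴)] = 3.83×10¹¹ m = 2.56 AU.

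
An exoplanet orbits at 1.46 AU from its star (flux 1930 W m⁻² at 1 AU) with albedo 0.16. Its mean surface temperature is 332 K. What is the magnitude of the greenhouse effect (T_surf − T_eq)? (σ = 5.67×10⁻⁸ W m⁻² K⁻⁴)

S = 1930/1.46² = 905.4 W m⁻².
T_eq = [S(1−A)/(4σ)]^(1/4) = [905.4×0.84/(4×5.67×10⁻⁸)]^(1/4) = 240.6 K.
ΔT = T_surf − T_eq = 332 − 240.6.

ΔT ≈ 91.4 K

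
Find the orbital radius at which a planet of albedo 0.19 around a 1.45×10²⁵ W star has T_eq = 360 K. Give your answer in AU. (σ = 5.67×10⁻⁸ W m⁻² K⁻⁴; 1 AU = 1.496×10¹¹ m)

From T_eq⁴ = L(1−A)/(16πσd²): d = √[L(1−A)/(16πσT_eq⁴)].
d = √[1.45×10²⁵ × 0.81 / (16π × 5.67×10⁻⁸ × (360)⁴)] = 1.57×10¹⁰ m = 0.105 AU.

d ≈ 0.105 AU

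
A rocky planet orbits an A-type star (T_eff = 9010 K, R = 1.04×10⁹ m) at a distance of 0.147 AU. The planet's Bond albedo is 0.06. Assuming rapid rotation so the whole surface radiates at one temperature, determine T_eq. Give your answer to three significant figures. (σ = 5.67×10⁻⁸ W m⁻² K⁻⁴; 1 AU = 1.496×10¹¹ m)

d = 0.147 AU = 2.20×10¹⁰ m.
L = 4πR_⋆²σT_⋆⁴ = 4π(1.04×10⁹)² × 5.67×10⁻⁸ × (9010)⁴ = 5.08×10²⁷ W.
S = L/(4πd²) = 8.36×10⁵ W m⁻².
Energy balance: absorbed = emitted ⇒ πR²·S(1−A) = 4πR²·σT_eq⁴, so T_eq⁴ = S(1−A)/(4σ).
T_eq = [8.36×10⁵ × 0.94 / (4 × 5.67×10⁻⁸)]^(1/4) = (3.46×10¹²)^(1/4) = 1360 K.

T_eq ≈ 1360 K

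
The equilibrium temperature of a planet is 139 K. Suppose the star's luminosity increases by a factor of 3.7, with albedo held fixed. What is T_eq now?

T_eq ≈ 193 K

T_eq ∝ L^(1/4) · d^(−1/2).
T′ = 139 × 3.7^(1/4) = 193 K.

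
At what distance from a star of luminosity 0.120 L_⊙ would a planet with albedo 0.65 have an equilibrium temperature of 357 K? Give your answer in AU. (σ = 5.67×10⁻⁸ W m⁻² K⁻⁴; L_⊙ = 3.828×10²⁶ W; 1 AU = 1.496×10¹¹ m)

L = 0.120 × 3.828×10²⁶ = 4.59×10²⁵ W.
From T_eq⁴ = L(1−A)/(16πσd²): d = √[L(1−A)/(16πσT_eq⁴)].
d = √[4.59×10²⁵ × 0.35 / (16π × 5.67×10⁻⁸ × (357)⁴)] = 1.86×10¹⁰ m = 0.125 AU.

d ≈ 0.125 AU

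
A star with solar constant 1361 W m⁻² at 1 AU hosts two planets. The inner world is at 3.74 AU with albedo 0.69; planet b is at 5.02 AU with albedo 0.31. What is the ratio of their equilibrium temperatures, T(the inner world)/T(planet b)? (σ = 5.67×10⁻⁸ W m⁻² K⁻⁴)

T_eq = [S₀(1−A)/(4σd²)]^(1/4), so T ∝ (1−A)^(1/4) / √d.
T₁ = [1361×0.31/(4×5.67×10⁻⁸×3.74²)]^(1/4) = 107.39 K.
T₂ = [1361×0.69/(4×5.67×10⁻⁸×5.02²)]^(1/4) = 113.22 K.

T₁/T₂ ≈ 0.949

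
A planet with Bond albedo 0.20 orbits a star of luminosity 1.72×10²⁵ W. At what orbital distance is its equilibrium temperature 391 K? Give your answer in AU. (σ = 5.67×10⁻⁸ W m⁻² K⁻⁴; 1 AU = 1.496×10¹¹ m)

From T_eq⁴ = L(1−A)/(16πσd²): d = √[L(1−A)/(16πσT_eq⁴)].
d = √[1.72×10²⁵ × 0.80 / (16π × 5.67×10⁻⁸ × (391)⁴)] = 1.44×10¹⁰ m = 0.0961 AU.

d ≈ 0.0961 AU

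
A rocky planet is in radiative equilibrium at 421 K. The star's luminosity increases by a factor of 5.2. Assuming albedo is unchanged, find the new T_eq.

T_eq ∝ L^(1/4) · d^(−1/2).
T′ = 421 × 5.2^(1/4) = 636 K.

T_eq ≈ 636 K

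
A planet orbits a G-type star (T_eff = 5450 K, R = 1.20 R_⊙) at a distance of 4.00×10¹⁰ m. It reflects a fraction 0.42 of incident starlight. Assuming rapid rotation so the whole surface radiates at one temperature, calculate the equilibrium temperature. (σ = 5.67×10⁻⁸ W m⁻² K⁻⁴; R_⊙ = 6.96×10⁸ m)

T_eq ≈ 486 K

R_⋆ = 1.20 × 6.96×10⁸ = 8.35×10⁸ m.
L = 4πR_⋆²σT_⋆⁴ = 4π(8.35×10⁸)² × 5.67×10⁻⁸ × (5450)⁴ = 4.38×10²⁶ W.
S = L/(4πd²) = 2.18×10⁴ W m⁻².
Energy balance: absorbed = emitted ⇒ πR²·S(1−A) = 4πR²·σT_eq⁴, so T_eq⁴ = S(1−A)/(4σ).
T_eq = [2.18×10⁴ × 0.58 / (4 × 5.67×10⁻⁸)]^(1/4) = (5.58×10¹⁰)^(1/4) = 486 K.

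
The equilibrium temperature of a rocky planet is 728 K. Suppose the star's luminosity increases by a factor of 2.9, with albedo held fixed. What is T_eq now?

T_eq ≈ 950 K

T_eq ∝ L^(1/4) · d^(−1/2).
T′ = 728 × 2.9^(1/4) = 950 K.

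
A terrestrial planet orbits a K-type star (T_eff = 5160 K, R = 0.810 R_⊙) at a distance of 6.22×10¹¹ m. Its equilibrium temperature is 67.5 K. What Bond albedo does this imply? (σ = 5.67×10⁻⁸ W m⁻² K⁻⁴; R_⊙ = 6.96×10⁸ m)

A ≈ 0.86

R_⋆ = 0.810 × 6.96×10⁸ = 5.64×10⁸ m.
L = 4πR_⋆²σT_⋆⁴ = 4π(5.64×10⁸)² × 5.67×10⁻⁸ × (5160)⁴ = 1.61×10²⁶ W.
S = L/(4πd²) = 33.0 W m⁻².
From T_eq⁴ = S(1−A)/(4σ): 1−A = 4σT_eq⁴/S.
1−A = 4 × 5.67×10⁻⁸ × (67.5)⁴ / 33.0 = 0.143.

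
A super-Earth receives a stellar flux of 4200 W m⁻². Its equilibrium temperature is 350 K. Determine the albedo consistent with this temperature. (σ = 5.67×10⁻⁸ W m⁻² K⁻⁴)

A ≈ 0.19

From T_eq⁴ = S(1−A)/(4σ): 1−A = 4σT_eq⁴/S.
1−A = 4 × 5.67×10⁻⁸ × (350)⁴ / 4200 = 0.810.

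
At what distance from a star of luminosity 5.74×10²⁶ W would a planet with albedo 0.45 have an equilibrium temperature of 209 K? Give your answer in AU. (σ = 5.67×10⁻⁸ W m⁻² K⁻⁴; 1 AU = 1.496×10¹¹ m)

From T_eq⁴ = L(1−A)/(16πσd²): d = √[L(1−A)/(16πσT_eq⁴)].
d = √[5.74×10²⁶ × 0.55 / (16π × 5.67×10⁻⁸ × (209)⁴)] = 2.41×10¹¹ m = 1.61 AU.

d ≈ 1.61 AU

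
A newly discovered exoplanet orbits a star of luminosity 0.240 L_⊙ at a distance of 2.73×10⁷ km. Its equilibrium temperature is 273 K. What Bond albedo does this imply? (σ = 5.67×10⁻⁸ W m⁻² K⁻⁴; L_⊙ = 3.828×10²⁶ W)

d = 2.73×10⁷ km = 2.73×10¹⁰ m.
L = 0.240 × 3.828×10²⁶ = 9.19×10²⁵ W.
Flux: S = L/(4πd²) = 9.19×10²⁵/(4π×(2.73×10¹⁰)²) = 9810 W m⁻².
From T_eq⁴ = S(1−A)/(4σ): 1−A = 4σT_eq⁴/S.
1−A = 4 × 5.67×10⁻⁸ × (273)⁴ / 9810 = 0.128.

A ≈ 0.87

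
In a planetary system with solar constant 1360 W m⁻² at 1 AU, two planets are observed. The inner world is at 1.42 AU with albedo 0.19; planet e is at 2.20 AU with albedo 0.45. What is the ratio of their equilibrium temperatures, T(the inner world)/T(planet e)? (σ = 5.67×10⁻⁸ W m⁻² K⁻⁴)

T₁/T₂ ≈ 1.371

T_eq = [S₀(1−A)/(4σd²)]^(1/4), so T ∝ (1−A)^(1/4) / √d.
T₁ = [1360×0.81/(4×5.67×10⁻⁸×1.42²)]^(1/4) = 221.54 K.
T₂ = [1360×0.55/(4×5.67×10⁻⁸×2.20²)]^(1/4) = 161.57 K.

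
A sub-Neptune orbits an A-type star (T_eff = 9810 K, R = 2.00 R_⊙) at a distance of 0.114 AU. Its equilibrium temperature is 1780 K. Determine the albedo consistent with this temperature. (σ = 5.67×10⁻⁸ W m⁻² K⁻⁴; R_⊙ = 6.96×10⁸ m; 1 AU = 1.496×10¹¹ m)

A ≈ 0.35

R_⋆ = 2.00 × 6.96×10⁸ = 1.39×10⁹ m.
d = 0.114 AU = 1.71×10¹⁰ m.
L = 4πR_⋆²σT_⋆⁴ = 4π(1.39×10⁹)² × 5.67×10⁻⁸ × (9810)⁴ = 1.28×10²⁸ W.
S = L/(4πd²) = 3.50×10⁶ W m⁻².
From T_eq⁴ = S(1−A)/(4σ): 1−A = 4σT_eq⁴/S.
1−A = 4 × 5.67×10⁻⁸ × (1780)⁴ / 3.50×10⁶ = 0.651.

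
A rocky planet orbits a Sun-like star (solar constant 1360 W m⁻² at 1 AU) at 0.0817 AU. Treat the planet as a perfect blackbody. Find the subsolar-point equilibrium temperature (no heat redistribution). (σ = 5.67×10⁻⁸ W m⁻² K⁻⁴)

Flux at 0.0817 AU: S = 1360/0.0817² = 2.04×10⁵ W m⁻².
At the subsolar point the surface absorbs S(1−A) and emits σT⁴ per unit area — no factor of 4, since only the local patch is in balance.
T = [2.04×10⁵ × 1.00 / 5.67×10⁻⁸]^(1/4) = (3.59×10¹²)^(1/4) = 1380 K.

T_ss ≈ 1380 K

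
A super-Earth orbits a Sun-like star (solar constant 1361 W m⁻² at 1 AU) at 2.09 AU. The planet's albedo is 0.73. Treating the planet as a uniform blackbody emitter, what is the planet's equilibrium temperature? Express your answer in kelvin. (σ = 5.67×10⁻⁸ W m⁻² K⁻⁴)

T_eq ≈ 139 K

Flux at 2.09 AU: S = 1361/2.09² = 312 W m⁻².
Energy balance: absorbed = emitted ⇒ πR²·S(1−A) = 4πR²·σT_eq⁴, so T_eq⁴ = S(1−A)/(4σ).
T_eq = [312 × 0.27 / (4 × 5.67×10⁻⁸)]^(1/4) = (3.71×10⁸)^(1/4) = 139 K.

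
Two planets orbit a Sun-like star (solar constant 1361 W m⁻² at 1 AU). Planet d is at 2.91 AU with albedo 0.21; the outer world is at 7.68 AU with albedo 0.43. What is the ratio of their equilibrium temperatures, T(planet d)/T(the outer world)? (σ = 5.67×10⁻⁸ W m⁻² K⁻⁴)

T₁/T₂ ≈ 1.763

T_eq = [S₀(1−A)/(4σd²)]^(1/4), so T ∝ (1−A)^(1/4) / √d.
T₁ = [1361×0.79/(4×5.67×10⁻⁸×2.91²)]^(1/4) = 153.82 K.
T₂ = [1361×0.57/(4×5.67×10⁻⁸×7.68²)]^(1/4) = 87.27 K.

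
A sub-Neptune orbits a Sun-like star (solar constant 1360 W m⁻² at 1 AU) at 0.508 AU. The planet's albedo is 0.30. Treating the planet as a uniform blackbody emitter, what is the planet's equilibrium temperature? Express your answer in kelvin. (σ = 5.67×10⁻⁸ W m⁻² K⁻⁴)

T_eq ≈ 357 K

Flux at 0.508 AU: S = 1360/0.508² = 5270 W m⁻².
Energy balance: absorbed = emitted ⇒ πR²·S(1−A) = 4πR²·σT_eq⁴, so T_eq⁴ = S(1−A)/(4σ).
T_eq = [5270 × 0.70 / (4 × 5.67×10⁻⁸)]^(1/4) = (1.63×10¹⁰)^(1/4) = 357 K.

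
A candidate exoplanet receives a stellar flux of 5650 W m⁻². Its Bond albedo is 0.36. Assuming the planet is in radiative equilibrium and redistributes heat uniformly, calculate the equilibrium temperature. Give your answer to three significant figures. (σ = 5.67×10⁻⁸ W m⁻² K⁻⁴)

T_eq ≈ 355 K

Energy balance: absorbed = emitted ⇒ πR²·S(1−A) = 4πR²·σT_eq⁴, so T_eq⁴ = S(1−A)/(4σ).
T_eq = [5650 × 0.64 / (4 × 5.67×10⁻⁸)]^(1/4) = (1.59×10¹⁰)^(1/4) = 355 K.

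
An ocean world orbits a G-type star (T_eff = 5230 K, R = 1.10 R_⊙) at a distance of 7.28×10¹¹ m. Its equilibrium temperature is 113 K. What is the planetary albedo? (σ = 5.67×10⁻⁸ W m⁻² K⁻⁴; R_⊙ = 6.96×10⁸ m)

A ≈ 0.21

R_⋆ = 1.10 × 6.96×10⁸ = 7.66×10⁸ m.
L = 4πR_⋆²σT_⋆⁴ = 4π(7.66×10⁸)² × 5.67×10⁻⁸ × (5230)⁴ = 3.12×10²⁶ W.
S = L/(4πd²) = 46.9 W m⁻².
From T_eq⁴ = S(1−A)/(4σ): 1−A = 4σT_eq⁴/S.
1−A = 4 × 5.67×10⁻⁸ × (113)⁴ / 46.9 = 0.788.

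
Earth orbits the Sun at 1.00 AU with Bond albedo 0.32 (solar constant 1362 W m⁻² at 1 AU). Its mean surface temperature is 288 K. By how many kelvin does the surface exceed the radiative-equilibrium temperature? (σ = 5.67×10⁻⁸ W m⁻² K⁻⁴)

ΔT ≈ 35.2 K

S = 1362/1.00² = 1362 W m⁻².
T_eq = [S(1−A)/(4σ)]^(1/4) = [1362×0.68/(4×5.67×10⁻⁸)]^(1/4) = 252.8 K.
ΔT = T_surf − T_eq = 288 − 252.8.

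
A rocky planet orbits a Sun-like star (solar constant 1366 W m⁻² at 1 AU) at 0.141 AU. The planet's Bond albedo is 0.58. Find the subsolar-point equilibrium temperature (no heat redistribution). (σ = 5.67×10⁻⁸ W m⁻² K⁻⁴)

Flux at 0.141 AU: S = 1366/0.141² = 6.87×10⁴ W m⁻².
At the subsolar point the surface absorbs S(1−A) and emits σT⁴ per unit area — no factor of 4, since only the local patch is in balance.
T = [6.87×10⁴ × 0.42 / 5.67×10⁻⁸]^(1/4) = (5.09×10¹¹)^(1/4) = 845 K.

T_ss ≈ 845 K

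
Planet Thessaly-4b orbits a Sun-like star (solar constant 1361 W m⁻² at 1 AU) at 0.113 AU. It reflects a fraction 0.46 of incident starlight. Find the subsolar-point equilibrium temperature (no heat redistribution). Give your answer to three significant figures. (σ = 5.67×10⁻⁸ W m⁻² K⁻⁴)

T_ss ≈ 1000 K

Flux at 0.113 AU: S = 1361/0.113² = 1.07×10⁵ W m⁻².
At the subsolar point the surface absorbs S(1−A) and emits σT⁴ per unit area — no factor of 4, since only the local patch is in balance.
T = [1.07×10⁵ × 0.54 / 5.67×10⁻⁸]^(1/4) = (1.02×10¹²)^(1/4) = 1000 K.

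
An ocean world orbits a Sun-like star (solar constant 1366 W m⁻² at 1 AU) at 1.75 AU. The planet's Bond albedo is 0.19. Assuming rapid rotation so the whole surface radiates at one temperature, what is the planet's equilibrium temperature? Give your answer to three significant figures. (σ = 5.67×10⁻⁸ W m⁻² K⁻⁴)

T_eq ≈ 200 K

Flux at 1.75 AU: S = 1366/1.75² = 446 W m⁻².
Energy balance: absorbed = emitted ⇒ πR²·S(1−A) = 4πR²·σT_eq⁴, so T_eq⁴ = S(1−A)/(4σ).
T_eq = [446 × 0.81 / (4 × 5.67×10⁻⁸)]^(1/4) = (1.59×10⁹)^(1/4) = 200 K.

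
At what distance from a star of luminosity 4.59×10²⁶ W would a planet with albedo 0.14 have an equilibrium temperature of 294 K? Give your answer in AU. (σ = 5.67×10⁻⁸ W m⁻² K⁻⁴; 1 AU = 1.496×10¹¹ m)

From T_eq⁴ = L(1−A)/(16πσd²): d = √[L(1−A)/(16πσT_eq⁴)].
d = √[4.59×10²⁶ × 0.86 / (16π × 5.67×10⁻⁸ × (294)⁴)] = 1.36×10¹¹ m = 0.910 AU.

d ≈ 0.910 AU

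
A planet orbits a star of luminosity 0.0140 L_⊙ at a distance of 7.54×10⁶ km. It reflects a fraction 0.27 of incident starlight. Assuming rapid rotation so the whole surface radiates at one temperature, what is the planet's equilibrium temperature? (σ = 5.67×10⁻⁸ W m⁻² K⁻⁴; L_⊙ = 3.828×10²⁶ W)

d = 7.54×10⁶ km = 7.54×10⁹ m.
L = 0.0140 × 3.828×10²⁶ = 5.36×10²⁴ W.
Flux: S = L/(4πd²) = 5.36×10²⁴/(4π×(7.54×10⁹)²) = 7500 W m⁻².
Energy balance: absorbed = emitted ⇒ πR²·S(1−A) = 4πR²·σT_eq⁴, so T_eq⁴ = S(1−A)/(4σ).
T_eq = [7500 × 0.73 / (4 × 5.67×10⁻⁸)]^(1/4) = (2.41×10¹⁰)^(1/4) = 394 K.

T_eq ≈ 394 K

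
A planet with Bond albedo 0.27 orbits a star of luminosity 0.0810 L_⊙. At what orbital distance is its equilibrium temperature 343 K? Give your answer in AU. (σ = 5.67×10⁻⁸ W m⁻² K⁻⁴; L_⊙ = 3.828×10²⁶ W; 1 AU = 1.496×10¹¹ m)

L = 0.0810 × 3.828×10²⁶ = 3.10×10²⁵ W.
From T_eq⁴ = L(1−A)/(16πσd²): d = √[L(1−A)/(16πσT_eq⁴)].
d = √[3.10×10²⁵ × 0.73 / (16π × 5.67×10⁻⁸ × (343)⁴)] = 2.40×10¹⁰ m = 0.160 AU.

d ≈ 0.160 AU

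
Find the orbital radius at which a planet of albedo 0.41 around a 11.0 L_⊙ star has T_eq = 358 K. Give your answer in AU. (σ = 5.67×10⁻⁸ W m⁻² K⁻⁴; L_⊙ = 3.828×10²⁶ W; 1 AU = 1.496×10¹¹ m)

d ≈ 1.54 AU

L = 11.0 × 3.828×10²⁶ = 4.21×10²⁷ W.
From T_eq⁴ = L(1−A)/(16πσd²): d = √[L(1−A)/(16πσT_eq⁴)].
d = √[4.21×10²⁷ × 0.59 / (16π × 5.67×10⁻⁸ × (358)⁴)] = 2.30×10¹¹ m = 1.54 AU.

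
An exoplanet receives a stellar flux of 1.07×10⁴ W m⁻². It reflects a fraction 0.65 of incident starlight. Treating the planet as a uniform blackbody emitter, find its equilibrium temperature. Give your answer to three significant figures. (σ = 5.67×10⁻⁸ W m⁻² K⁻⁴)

Energy balance: absorbed = emitted ⇒ πR²·S(1−A) = 4πR²·σT_eq⁴, so T_eq⁴ = S(1−A)/(4σ).
T_eq = [1.07×10⁴ × 0.35 / (4 × 5.67×10⁻⁸)]^(1/4) = (1.65×10¹⁰)^(1/4) = 358 K.

T_eq ≈ 358 K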